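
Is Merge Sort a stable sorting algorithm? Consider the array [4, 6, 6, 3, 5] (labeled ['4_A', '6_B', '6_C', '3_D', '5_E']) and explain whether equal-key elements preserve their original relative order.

Trace Merge Sort on the labeled array (the key is the number; the letter only tracks identity):
  Merge [4_A] + [6_B] -> [4_A, 6_B]
  Merge [3_D] + [5_E] -> [3_D, 5_E]
  Merge [6_C] + [3_D, 5_E] -> [3_D, 5_E, 6_C]
  Merge [4_A, 6_B] + [3_D, 5_E, 6_C] -> [3_D, 4_A, 5_E, 6_B, 6_C]
Final order: [3_D, 4_A, 5_E, 6_B, 6_C]
Equal keys:
  value 6: originally 6_B, 6_C; after sorting 6_B, 6_C -> order preserved
All equal keys kept their original relative order. Merge Sort is stable: when the heads of the two halves are equal the merge takes from the left half first.
Answer: Stable


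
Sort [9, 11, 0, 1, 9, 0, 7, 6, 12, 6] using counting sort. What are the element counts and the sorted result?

Count array: [2, 1, 0, 0, 0, 0, 2, 1, 0, 2, 0, 1, 1]
(count[i] = number of elements equal to i)
Cumulative count: [2, 3, 3, 3, 3, 3, 5, 6, 6, 8, 8, 9, 10]
Sorted: [0, 0, 1, 6, 6, 7, 9, 9, 11, 12]


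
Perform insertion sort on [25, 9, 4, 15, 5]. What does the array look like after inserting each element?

First element 25 is already 'sorted'
Insert 9: shifted 1 elements -> [9, 25, 4, 15, 5]
Insert 4: shifted 2 elements -> [4, 9, 25, 15, 5]
Insert 15: shifted 1 elements -> [4, 9, 15, 25, 5]
Insert 5: shifted 3 elements -> [4, 5, 9, 15, 25]


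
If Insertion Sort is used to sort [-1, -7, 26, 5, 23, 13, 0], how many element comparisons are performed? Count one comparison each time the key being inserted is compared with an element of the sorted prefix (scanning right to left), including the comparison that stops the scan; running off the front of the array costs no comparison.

Insert -7: -1 > -7 (shift), reached front = 1 comparison(s) -> [-7, -1, 26, 5, 23, 13, 0]
Insert 26: -1 <= 26 (stop) = 1 comparison(s) -> [-7, -1, 26, 5, 23, 13, 0]
Insert 5: 26 > 5 (shift), -1 <= 5 (stop) = 2 comparison(s) -> [-7, -1, 5, 26, 23, 13, 0]
Insert 23: 26 > 23 (shift), 5 <= 23 (stop) = 2 comparison(s) -> [-7, -1, 5, 23, 26, 13, 0]
Insert 13: 26 > 13 (shift), 23 > 13 (shift), 5 <= 13 (stop) = 3 comparison(s) -> [-7, -1, 5, 13, 23, 26, 0]
Insert 0: 26 > 0 (shift), 23 > 0 (shift), 13 > 0 (shift), 5 > 0 (shift), -1 <= 0 (stop) = 5 comparison(s) -> [-7, -1, 0, 5, 13, 23, 26]
Total comparisons: 1 + 1 + 2 + 2 + 3 + 5 = 14


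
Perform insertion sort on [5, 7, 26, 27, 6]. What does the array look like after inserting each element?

First element 5 is already 'sorted'
Insert 7: shifted 0 elements -> [5, 7, 26, 27, 6]
Insert 26: shifted 0 elements -> [5, 7, 26, 27, 6]
Insert 27: shifted 0 elements -> [5, 7, 26, 27, 6]
Insert 6: shifted 3 elements -> [5, 6, 7, 26, 27]


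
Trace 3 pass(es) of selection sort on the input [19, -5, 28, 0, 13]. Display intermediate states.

Pass 1: Select minimum -5 at index 1, swap -> [-5, 19, 28, 0, 13]
Pass 2: Select minimum 0 at index 3, swap -> [-5, 0, 28, 19, 13]
Pass 3: Select minimum 13 at index 4, swap -> [-5, 0, 13, 19, 28]


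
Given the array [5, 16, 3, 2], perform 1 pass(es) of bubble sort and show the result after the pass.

After pass 1: [5, 3, 2, 16] (2 swaps)
Total swaps: 2


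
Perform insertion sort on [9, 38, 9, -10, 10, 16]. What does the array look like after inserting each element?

First element 9 is already 'sorted'
Insert 38: shifted 0 elements -> [9, 38, 9, -10, 10, 16]
Insert 9: shifted 1 elements -> [9, 9, 38, -10, 10, 16]
Insert -10: shifted 3 elements -> [-10, 9, 9, 38, 10, 16]
Insert 10: shifted 1 elements -> [-10, 9, 9, 10, 38, 16]
Insert 16: shifted 1 elements -> [-10, 9, 9, 10, 16, 38]


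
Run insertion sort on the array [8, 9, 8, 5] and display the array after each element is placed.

First element 8 is already 'sorted'
Insert 9: shifted 0 elements -> [8, 9, 8, 5]
Insert 8: shifted 1 elements -> [8, 8, 9, 5]
Insert 5: shifted 3 elements -> [5, 8, 8, 9]


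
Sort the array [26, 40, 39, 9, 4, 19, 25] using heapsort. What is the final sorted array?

Build heap: [40, 26, 39, 9, 4, 19, 25]
Extract 40: [39, 26, 25, 9, 4, 19, 40]
Extract 39: [26, 19, 25, 9, 4, 39, 40]
Extract 26: [25, 19, 4, 9, 26, 39, 40]
Extract 25: [19, 9, 4, 25, 26, 39, 40]
Extract 19: [9, 4, 19, 25, 26, 39, 40]
Extract 9: [4, 9, 19, 25, 26, 39, 40]


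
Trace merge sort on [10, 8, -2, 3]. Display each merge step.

Divide and conquer:
  Merge [10] + [8] -> [8, 10]
  Merge [-2] + [3] -> [-2, 3]
  Merge [8, 10] + [-2, 3] -> [-2, 3, 8, 10]


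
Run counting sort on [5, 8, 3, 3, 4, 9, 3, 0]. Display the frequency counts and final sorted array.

Count array: [1, 0, 0, 3, 1, 1, 0, 0, 1, 1]
(count[i] = number of elements equal to i)
Cumulative count: [1, 1, 1, 4, 5, 6, 6, 6, 7, 8]
Sorted: [0, 3, 3, 3, 4, 5, 8, 9]


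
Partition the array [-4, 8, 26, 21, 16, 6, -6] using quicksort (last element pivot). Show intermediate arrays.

Partition 1: pivot=-6 at index 0 -> [-6, 8, 26, 21, 16, 6, -4]
Partition 2: pivot=-4 at index 1 -> [-6, -4, 26, 21, 16, 6, 8]
Partition 3: pivot=8 at index 3 -> [-6, -4, 6, 8, 16, 26, 21]
Partition 4: pivot=21 at index 5 -> [-6, -4, 6, 8, 16, 21, 26]


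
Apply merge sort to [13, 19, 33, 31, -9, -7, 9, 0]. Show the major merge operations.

Divide and conquer:
  Merge [13] + [19] -> [13, 19]
  Merge [33] + [31] -> [31, 33]
  Merge [13, 19] + [31, 33] -> [13, 19, 31, 33]
  Merge [-9] + [-7] -> [-9, -7]
  Merge [9] + [0] -> [0, 9]
  Merge [-9, -7] + [0, 9] -> [-9, -7, 0, 9]
  Merge [13, 19, 31, 33] + [-9, -7, 0, 9] -> [-9, -7, 0, 9, 13, 19, 31, 33]


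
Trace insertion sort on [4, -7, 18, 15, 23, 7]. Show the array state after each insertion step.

First element 4 is already 'sorted'
Insert -7: shifted 1 elements -> [-7, 4, 18, 15, 23, 7]
Insert 18: shifted 0 elements -> [-7, 4, 18, 15, 23, 7]
Insert 15: shifted 1 elements -> [-7, 4, 15, 18, 23, 7]
Insert 23: shifted 0 elements -> [-7, 4, 15, 18, 23, 7]
Insert 7: shifted 3 elements -> [-7, 4, 7, 15, 18, 23]


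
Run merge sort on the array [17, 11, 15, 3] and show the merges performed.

Divide and conquer:
  Merge [17] + [11] -> [11, 17]
  Merge [15] + [3] -> [3, 15]
  Merge [11, 17] + [3, 15] -> [3, 11, 15, 17]


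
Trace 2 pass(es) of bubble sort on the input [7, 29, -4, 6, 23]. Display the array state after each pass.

After pass 1: [7, -4, 6, 23, 29] (3 swaps)
After pass 2: [-4, 6, 7, 23, 29] (2 swaps)
Total swaps: 5


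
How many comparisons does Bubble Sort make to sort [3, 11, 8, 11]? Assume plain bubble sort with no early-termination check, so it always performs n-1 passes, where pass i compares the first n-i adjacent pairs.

Pass 1: compare adjacent pairs (0,1)..(2,3) = 3 comparison(s), 1 swap(s) -> [3, 8, 11, 11]
Pass 2: compare adjacent pairs (0,1)..(1,2) = 2 comparison(s), 0 swap(s) -> [3, 8, 11, 11]
Pass 3: compare adjacent pairs (0,1)..(0,1) = 1 comparison(s), 0 swap(s) -> [3, 8, 11, 11]
Total comparisons: 3 + 2 + 1 = 6


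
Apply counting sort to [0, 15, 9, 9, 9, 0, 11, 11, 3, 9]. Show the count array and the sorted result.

Count array: [2, 0, 0, 1, 0, 0, 0, 0, 0, 4, 0, 2, 0, 0, 0, 1]
(count[i] = number of elements equal to i)
Cumulative count: [2, 2, 2, 3, 3, 3, 3, 3, 3, 7, 7, 9, 9, 9, 9, 10]
Sorted: [0, 0, 3, 9, 9, 9, 9, 11, 11, 15]


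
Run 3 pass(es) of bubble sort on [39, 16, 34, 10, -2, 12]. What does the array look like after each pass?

After pass 1: [16, 34, 10, -2, 12, 39] (5 swaps)
After pass 2: [16, 10, -2, 12, 34, 39] (3 swaps)
After pass 3: [10, -2, 12, 16, 34, 39] (3 swaps)
Total swaps: 11


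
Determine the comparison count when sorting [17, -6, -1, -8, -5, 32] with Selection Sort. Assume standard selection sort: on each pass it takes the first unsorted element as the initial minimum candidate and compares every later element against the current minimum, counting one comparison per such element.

Pass 1: scan indices 1..5 for the minimum = 5 comparison(s); min is -8, place at index 0 -> [-8, -6, -1, 17, -5, 32]
Pass 2: scan indices 2..5 for the minimum = 4 comparison(s); min is -6, place at index 1 -> [-8, -6, -1, 17, -5, 32]
Pass 3: scan indices 3..5 for the minimum = 3 comparison(s); min is -5, place at index 2 -> [-8, -6, -5, 17, -1, 32]
Pass 4: scan indices 4..5 for the minimum = 2 comparison(s); min is -1, place at index 3 -> [-8, -6, -5, -1, 17, 32]
Pass 5: scan indices 5..5 for the minimum = 1 comparison(s); min is 17, place at index 4 -> [-8, -6, -5, -1, 17, 32]
Selection sort always scans the whole unsorted suffix, so the count is (n-1) + (n-2) + ... + 1 = n(n-1)/2 = 6*5/2 = 15 regardless of the input order.
Total comparisons: 5 + 4 + 3 + 2 + 1 = 15


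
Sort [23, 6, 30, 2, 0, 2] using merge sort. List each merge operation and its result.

Divide and conquer:
  Merge [6] + [30] -> [6, 30]
  Merge [23] + [6, 30] -> [6, 23, 30]
  Merge [0] + [2] -> [0, 2]
  Merge [2] + [0, 2] -> [0, 2, 2]
  Merge [6, 23, 30] + [0, 2, 2] -> [0, 2, 2, 6, 23, 30]


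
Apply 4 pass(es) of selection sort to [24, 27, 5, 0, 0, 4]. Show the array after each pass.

Pass 1: Select minimum 0 at index 3, swap -> [0, 27, 5, 24, 0, 4]
Pass 2: Select minimum 0 at index 4, swap -> [0, 0, 5, 24, 27, 4]
Pass 3: Select minimum 4 at index 5, swap -> [0, 0, 4, 24, 27, 5]
Pass 4: Select minimum 5 at index 5, swap -> [0, 0, 4, 5, 27, 24]


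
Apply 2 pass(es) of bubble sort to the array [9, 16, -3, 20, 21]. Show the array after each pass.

After pass 1: [9, -3, 16, 20, 21] (1 swaps)
After pass 2: [-3, 9, 16, 20, 21] (1 swaps)
Total swaps: 2


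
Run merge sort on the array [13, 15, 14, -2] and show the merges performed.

Divide and conquer:
  Merge [13] + [15] -> [13, 15]
  Merge [14] + [-2] -> [-2, 14]
  Merge [13, 15] + [-2, 14] -> [-2, 13, 14, 15]


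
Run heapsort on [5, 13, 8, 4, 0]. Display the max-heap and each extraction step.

Build heap: [13, 5, 8, 4, 0]
Extract 13: [8, 5, 0, 4, 13]
Extract 8: [5, 4, 0, 8, 13]
Extract 5: [4, 0, 5, 8, 13]
Extract 4: [0, 4, 5, 8, 13]


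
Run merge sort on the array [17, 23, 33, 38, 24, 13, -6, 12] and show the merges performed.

Divide and conquer:
  Merge [17] + [23] -> [17, 23]
  Merge [33] + [38] -> [33, 38]
  Merge [17, 23] + [33, 38] -> [17, 23, 33, 38]
  Merge [24] + [13] -> [13, 24]
  Merge [-6] + [12] -> [-6, 12]
  Merge [13, 24] + [-6, 12] -> [-6, 12, 13, 24]
  Merge [17, 23, 33, 38] + [-6, 12, 13, 24] -> [-6, 12, 13, 17, 23, 24, 33, 38]


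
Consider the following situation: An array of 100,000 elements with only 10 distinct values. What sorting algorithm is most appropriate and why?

Best choice: 3-way quicksort or Counting sort
Reason: 3-way (Dutch national flag) partitioning groups every copy of the pivot together, so with only d=10 distinct keys quicksort finishes in O(n log d) expected time, which is effectively linear; counting sort runs in O(n + k) where k is the size of the key range (not the number of distinct values), so it is linear when the 10 values are integers drawn from a small known range


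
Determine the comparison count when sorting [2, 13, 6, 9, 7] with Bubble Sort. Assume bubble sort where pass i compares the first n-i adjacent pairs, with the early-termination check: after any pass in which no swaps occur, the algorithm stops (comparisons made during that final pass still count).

Pass 1: compare adjacent pairs (0,1)..(3,4) = 4 comparison(s), 3 swap(s) -> [2, 6, 9, 7, 13]
Pass 2: compare adjacent pairs (0,1)..(2,3) = 3 comparison(s), 1 swap(s) -> [2, 6, 7, 9, 13]
Pass 3: compare adjacent pairs (0,1)..(1,2) = 2 comparison(s), 0 swap(s) -> [2, 6, 7, 9, 13]
No swaps in this pass, so bubble sort stops here.
Total comparisons: 4 + 3 + 2 = 9


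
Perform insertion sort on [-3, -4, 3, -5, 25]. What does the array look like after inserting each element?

First element -3 is already 'sorted'
Insert -4: shifted 1 elements -> [-4, -3, 3, -5, 25]
Insert 3: shifted 0 elements -> [-4, -3, 3, -5, 25]
Insert -5: shifted 3 elements -> [-5, -4, -3, 3, 25]
Insert 25: shifted 0 elements -> [-5, -4, -3, 3, 25]


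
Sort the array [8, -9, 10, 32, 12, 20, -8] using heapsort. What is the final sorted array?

Build heap: [32, 12, 20, -9, 8, 10, -8]
Extract 32: [20, 12, 10, -9, 8, -8, 32]
Extract 20: [12, 8, 10, -9, -8, 20, 32]
Extract 12: [10, 8, -8, -9, 12, 20, 32]
Extract 10: [8, -9, -8, 10, 12, 20, 32]
Extract 8: [-8, -9, 8, 10, 12, 20, 32]
Extract -8: [-9, -8, 8, 10, 12, 20, 32]


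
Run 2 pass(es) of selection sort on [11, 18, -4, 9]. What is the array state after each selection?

Pass 1: Select minimum -4 at index 2, swap -> [-4, 18, 11, 9]
Pass 2: Select minimum 9 at index 3, swap -> [-4, 9, 11, 18]


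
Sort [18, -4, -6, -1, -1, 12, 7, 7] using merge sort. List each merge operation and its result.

Divide and conquer:
  Merge [18] + [-4] -> [-4, 18]
  Merge [-6] + [-1] -> [-6, -1]
  Merge [-4, 18] + [-6, -1] -> [-6, -4, -1, 18]
  Merge [-1] + [12] -> [-1, 12]
  Merge [7] + [7] -> [7, 7]
  Merge [-1, 12] + [7, 7] -> [-1, 7, 7, 12]
  Merge [-6, -4, -1, 18] + [-1, 7, 7, 12] -> [-6, -4, -1, -1, 7, 7, 12, 18]


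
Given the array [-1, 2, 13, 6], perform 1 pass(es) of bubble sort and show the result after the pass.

After pass 1: [-1, 2, 6, 13] (1 swaps)
Total swaps: 1


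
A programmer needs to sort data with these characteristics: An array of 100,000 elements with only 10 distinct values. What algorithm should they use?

Best choice: 3-way quicksort or Counting sort
Reason: 3-way (Dutch national flag) partitioning groups every copy of the pivot together, so with only d=10 distinct keys quicksort finishes in O(n log d) expected time, which is effectively linear; counting sort runs in O(n + k) where k is the size of the key range (not the number of distinct values), so it is linear when the 10 values are integers drawn from a small known range


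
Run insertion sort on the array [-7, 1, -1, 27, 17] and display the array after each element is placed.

First element -7 is already 'sorted'
Insert 1: shifted 0 elements -> [-7, 1, -1, 27, 17]
Insert -1: shifted 1 elements -> [-7, -1, 1, 27, 17]
Insert 27: shifted 0 elements -> [-7, -1, 1, 27, 17]
Insert 17: shifted 1 elements -> [-7, -1, 1, 17, 27]


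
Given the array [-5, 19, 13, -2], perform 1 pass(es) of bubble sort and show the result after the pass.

After pass 1: [-5, 13, -2, 19] (2 swaps)
Total swaps: 2


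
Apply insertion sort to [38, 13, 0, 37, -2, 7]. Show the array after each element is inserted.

First element 38 is already 'sorted'
Insert 13: shifted 1 elements -> [13, 38, 0, 37, -2, 7]
Insert 0: shifted 2 elements -> [0, 13, 38, 37, -2, 7]
Insert 37: shifted 1 elements -> [0, 13, 37, 38, -2, 7]
Insert -2: shifted 4 elements -> [-2, 0, 13, 37, 38, 7]
Insert 7: shifted 3 elements -> [-2, 0, 7, 13, 37, 38]


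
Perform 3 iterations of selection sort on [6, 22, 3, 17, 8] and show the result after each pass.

Pass 1: Select minimum 3 at index 2, swap -> [3, 22, 6, 17, 8]
Pass 2: Select minimum 6 at index 2, swap -> [3, 6, 22, 17, 8]
Pass 3: Select minimum 8 at index 4, swap -> [3, 6, 8, 17, 22]


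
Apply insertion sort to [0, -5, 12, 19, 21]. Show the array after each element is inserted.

First element 0 is already 'sorted'
Insert -5: shifted 1 elements -> [-5, 0, 12, 19, 21]
Insert 12: shifted 0 elements -> [-5, 0, 12, 19, 21]
Insert 19: shifted 0 elements -> [-5, 0, 12, 19, 21]
Insert 21: shifted 0 elements -> [-5, 0, 12, 19, 21]


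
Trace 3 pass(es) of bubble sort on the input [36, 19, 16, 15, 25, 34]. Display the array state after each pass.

After pass 1: [19, 16, 15, 25, 34, 36] (5 swaps)
After pass 2: [16, 15, 19, 25, 34, 36] (2 swaps)
After pass 3: [15, 16, 19, 25, 34, 36] (1 swaps)
Total swaps: 8


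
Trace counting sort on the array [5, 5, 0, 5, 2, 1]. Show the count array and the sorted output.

Count array: [1, 1, 1, 0, 0, 3]
(count[i] = number of elements equal to i)
Cumulative count: [1, 2, 3, 3, 3, 6]
Sorted: [0, 1, 2, 5, 5, 5]


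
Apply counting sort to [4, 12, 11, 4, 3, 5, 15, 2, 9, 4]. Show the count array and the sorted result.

Count array: [0, 0, 1, 1, 3, 1, 0, 0, 0, 1, 0, 1, 1, 0, 0, 1]
(count[i] = number of elements equal to i)
Cumulative count: [0, 0, 1, 2, 5, 6, 6, 6, 6, 7, 7, 8, 9, 9, 9, 10]
Sorted: [2, 3, 4, 4, 4, 5, 9, 11, 12, 15]


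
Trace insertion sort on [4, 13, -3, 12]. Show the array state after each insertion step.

First element 4 is already 'sorted'
Insert 13: shifted 0 elements -> [4, 13, -3, 12]
Insert -3: shifted 2 elements -> [-3, 4, 13, 12]
Insert 12: shifted 1 elements -> [-3, 4, 12, 13]


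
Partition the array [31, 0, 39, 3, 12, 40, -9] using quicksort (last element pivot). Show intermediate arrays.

Partition 1: pivot=-9 at index 0 -> [-9, 0, 39, 3, 12, 40, 31]
Partition 2: pivot=31 at index 4 -> [-9, 0, 3, 12, 31, 40, 39]
Partition 3: pivot=12 at index 3 -> [-9, 0, 3, 12, 31, 40, 39]
Partition 4: pivot=3 at index 2 -> [-9, 0, 3, 12, 31, 40, 39]
Partition 5: pivot=39 at index 5 -> [-9, 0, 3, 12, 31, 39, 40]


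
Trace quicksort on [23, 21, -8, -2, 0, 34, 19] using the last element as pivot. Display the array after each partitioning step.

Partition 1: pivot=19 at index 3 -> [-8, -2, 0, 19, 23, 34, 21]
Partition 2: pivot=0 at index 2 -> [-8, -2, 0, 19, 23, 34, 21]
Partition 3: pivot=-2 at index 1 -> [-8, -2, 0, 19, 23, 34, 21]
Partition 4: pivot=21 at index 4 -> [-8, -2, 0, 19, 21, 34, 23]
Partition 5: pivot=23 at index 5 -> [-8, -2, 0, 19, 21, 23, 34]


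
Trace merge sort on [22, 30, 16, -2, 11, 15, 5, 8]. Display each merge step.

Divide and conquer:
  Merge [22] + [30] -> [22, 30]
  Merge [16] + [-2] -> [-2, 16]
  Merge [22, 30] + [-2, 16] -> [-2, 16, 22, 30]
  Merge [11] + [15] -> [11, 15]
  Merge [5] + [8] -> [5, 8]
  Merge [11, 15] + [5, 8] -> [5, 8, 11, 15]
  Merge [-2, 16, 22, 30] + [5, 8, 11, 15] -> [-2, 5, 8, 11, 15, 16, 22, 30]


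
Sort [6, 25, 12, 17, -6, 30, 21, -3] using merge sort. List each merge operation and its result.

Divide and conquer:
  Merge [6] + [25] -> [6, 25]
  Merge [12] + [17] -> [12, 17]
  Merge [6, 25] + [12, 17] -> [6, 12, 17, 25]
  Merge [-6] + [30] -> [-6, 30]
  Merge [21] + [-3] -> [-3, 21]
  Merge [-6, 30] + [-3, 21] -> [-6, -3, 21, 30]
  Merge [6, 12, 17, 25] + [-6, -3, 21, 30] -> [-6, -3, 6, 12, 17, 21, 25, 30]


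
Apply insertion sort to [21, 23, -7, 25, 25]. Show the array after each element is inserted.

First element 21 is already 'sorted'
Insert 23: shifted 0 elements -> [21, 23, -7, 25, 25]
Insert -7: shifted 2 elements -> [-7, 21, 23, 25, 25]
Insert 25: shifted 0 elements -> [-7, 21, 23, 25, 25]
Insert 25: shifted 0 elements -> [-7, 21, 23, 25, 25]


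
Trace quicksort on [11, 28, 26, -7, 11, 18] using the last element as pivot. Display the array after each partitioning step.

Partition 1: pivot=18 at index 3 -> [11, -7, 11, 18, 26, 28]
Partition 2: pivot=11 at index 2 -> [11, -7, 11, 18, 26, 28]
Partition 3: pivot=-7 at index 0 -> [-7, 11, 11, 18, 26, 28]
Partition 4: pivot=28 at index 5 -> [-7, 11, 11, 18, 26, 28]


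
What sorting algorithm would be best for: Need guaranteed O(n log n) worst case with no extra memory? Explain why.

Best choice: Heapsort
Reason: Heapsort is O(n log n) worst case and sorts in-place; quicksort can degrade to O(n^2)


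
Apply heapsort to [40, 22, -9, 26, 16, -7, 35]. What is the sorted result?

Build heap: [40, 26, 35, 22, 16, -7, -9]
Extract 40: [35, 26, -7, 22, 16, -9, 40]
Extract 35: [26, 22, -7, -9, 16, 35, 40]
Extract 26: [22, 16, -7, -9, 26, 35, 40]
Extract 22: [16, -9, -7, 22, 26, 35, 40]
Extract 16: [-7, -9, 16, 22, 26, 35, 40]
Extract -7: [-9, -7, 16, 22, 26, 35, 40]


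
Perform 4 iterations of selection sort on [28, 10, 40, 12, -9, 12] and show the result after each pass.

Pass 1: Select minimum -9 at index 4, swap -> [-9, 10, 40, 12, 28, 12]
Pass 2: Select minimum 10 at index 1, swap -> [-9, 10, 40, 12, 28, 12]
Pass 3: Select minimum 12 at index 3, swap -> [-9, 10, 12, 40, 28, 12]
Pass 4: Select minimum 12 at index 5, swap -> [-9, 10, 12, 12, 28, 40]


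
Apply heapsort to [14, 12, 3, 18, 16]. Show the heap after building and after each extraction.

Build heap: [18, 16, 3, 12, 14]
Extract 18: [16, 14, 3, 12, 18]
Extract 16: [14, 12, 3, 16, 18]
Extract 14: [12, 3, 14, 16, 18]
Extract 12: [3, 12, 14, 16, 18]


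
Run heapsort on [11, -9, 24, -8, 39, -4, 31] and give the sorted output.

Build heap: [39, 11, 31, -8, -9, -4, 24]
Extract 39: [31, 11, 24, -8, -9, -4, 39]
Extract 31: [24, 11, -4, -8, -9, 31, 39]
Extract 24: [11, -8, -4, -9, 24, 31, 39]
Extract 11: [-4, -8, -9, 11, 24, 31, 39]
Extract -4: [-8, -9, -4, 11, 24, 31, 39]
Extract -8: [-9, -8, -4, 11, 24, 31, 39]


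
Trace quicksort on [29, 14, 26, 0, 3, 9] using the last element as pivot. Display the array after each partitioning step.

Partition 1: pivot=9 at index 2 -> [0, 3, 9, 29, 14, 26]
Partition 2: pivot=3 at index 1 -> [0, 3, 9, 29, 14, 26]
Partition 3: pivot=26 at index 4 -> [0, 3, 9, 14, 26, 29]


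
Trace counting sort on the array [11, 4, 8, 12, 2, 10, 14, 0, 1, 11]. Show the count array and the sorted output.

Count array: [1, 1, 1, 0, 1, 0, 0, 0, 1, 0, 1, 2, 1, 0, 1]
(count[i] = number of elements equal to i)
Cumulative count: [1, 2, 3, 3, 4, 4, 4, 4, 5, 5, 6, 8, 9, 9, 10]
Sorted: [0, 1, 2, 4, 8, 10, 11, 11, 12, 14]


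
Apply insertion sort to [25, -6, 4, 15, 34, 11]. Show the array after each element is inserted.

First element 25 is already 'sorted'
Insert -6: shifted 1 elements -> [-6, 25, 4, 15, 34, 11]
Insert 4: shifted 1 elements -> [-6, 4, 25, 15, 34, 11]
Insert 15: shifted 1 elements -> [-6, 4, 15, 25, 34, 11]
Insert 34: shifted 0 elements -> [-6, 4, 15, 25, 34, 11]
Insert 11: shifted 3 elements -> [-6, 4, 11, 15, 25, 34]


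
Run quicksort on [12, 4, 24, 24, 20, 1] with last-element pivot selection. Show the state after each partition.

Partition 1: pivot=1 at index 0 -> [1, 4, 24, 24, 20, 12]
Partition 2: pivot=12 at index 2 -> [1, 4, 12, 24, 20, 24]
Partition 3: pivot=24 at index 5 -> [1, 4, 12, 24, 20, 24]
Partition 4: pivot=20 at index 3 -> [1, 4, 12, 20, 24, 24]


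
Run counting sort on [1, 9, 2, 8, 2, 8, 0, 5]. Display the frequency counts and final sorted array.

Count array: [1, 1, 2, 0, 0, 1, 0, 0, 2, 1]
(count[i] = number of elements equal to i)
Cumulative count: [1, 2, 4, 4, 4, 5, 5, 5, 7, 8]
Sorted: [0, 1, 2, 2, 5, 8, 8, 9]


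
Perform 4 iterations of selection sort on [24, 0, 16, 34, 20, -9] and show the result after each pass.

Pass 1: Select minimum -9 at index 5, swap -> [-9, 0, 16, 34, 20, 24]
Pass 2: Select minimum 0 at index 1, swap -> [-9, 0, 16, 34, 20, 24]
Pass 3: Select minimum 16 at index 2, swap -> [-9, 0, 16, 34, 20, 24]
Pass 4: Select minimum 20 at index 4, swap -> [-9, 0, 16, 20, 34, 24]


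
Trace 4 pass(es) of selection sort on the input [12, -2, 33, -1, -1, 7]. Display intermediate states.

Pass 1: Select minimum -2 at index 1, swap -> [-2, 12, 33, -1, -1, 7]
Pass 2: Select minimum -1 at index 3, swap -> [-2, -1, 33, 12, -1, 7]
Pass 3: Select minimum -1 at index 4, swap -> [-2, -1, -1, 12, 33, 7]
Pass 4: Select minimum 7 at index 5, swap -> [-2, -1, -1, 7, 33, 12]


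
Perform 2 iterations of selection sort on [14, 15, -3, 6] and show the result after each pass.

Pass 1: Select minimum -3 at index 2, swap -> [-3, 15, 14, 6]
Pass 2: Select minimum 6 at index 3, swap -> [-3, 6, 14, 15]


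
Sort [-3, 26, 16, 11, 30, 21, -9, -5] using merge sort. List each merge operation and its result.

Divide and conquer:
  Merge [-3] + [26] -> [-3, 26]
  Merge [16] + [11] -> [11, 16]
  Merge [-3, 26] + [11, 16] -> [-3, 11, 16, 26]
  Merge [30] + [21] -> [21, 30]
  Merge [-9] + [-5] -> [-9, -5]
  Merge [21, 30] + [-9, -5] -> [-9, -5, 21, 30]
  Merge [-3, 11, 16, 26] + [-9, -5, 21, 30] -> [-9, -5, -3, 11, 16, 21, 26, 30]


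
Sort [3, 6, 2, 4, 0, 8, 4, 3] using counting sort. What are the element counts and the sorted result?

Count array: [1, 0, 1, 2, 2, 0, 1, 0, 1]
(count[i] = number of elements equal to i)
Cumulative count: [1, 1, 2, 4, 6, 6, 7, 7, 8]
Sorted: [0, 2, 3, 3, 4, 4, 6, 8]


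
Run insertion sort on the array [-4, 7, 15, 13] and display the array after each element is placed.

First element -4 is already 'sorted'
Insert 7: shifted 0 elements -> [-4, 7, 15, 13]
Insert 15: shifted 0 elements -> [-4, 7, 15, 13]
Insert 13: shifted 1 elements -> [-4, 7, 13, 15]


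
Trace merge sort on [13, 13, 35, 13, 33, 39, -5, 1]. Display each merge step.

Divide and conquer:
  Merge [13] + [13] -> [13, 13]
  Merge [35] + [13] -> [13, 35]
  Merge [13, 13] + [13, 35] -> [13, 13, 13, 35]
  Merge [33] + [39] -> [33, 39]
  Merge [-5] + [1] -> [-5, 1]
  Merge [33, 39] + [-5, 1] -> [-5, 1, 33, 39]
  Merge [13, 13, 13, 35] + [-5, 1, 33, 39] -> [-5, 1, 13, 13, 13, 33, 35, 39]


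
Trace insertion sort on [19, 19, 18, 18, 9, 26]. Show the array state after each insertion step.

First element 19 is already 'sorted'
Insert 19: shifted 0 elements -> [19, 19, 18, 18, 9, 26]
Insert 18: shifted 2 elements -> [18, 19, 19, 18, 9, 26]
Insert 18: shifted 2 elements -> [18, 18, 19, 19, 9, 26]
Insert 9: shifted 4 elements -> [9, 18, 18, 19, 19, 26]
Insert 26: shifted 0 elements -> [9, 18, 18, 19, 19, 26]


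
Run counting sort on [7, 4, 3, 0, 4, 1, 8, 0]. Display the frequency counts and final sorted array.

Count array: [2, 1, 0, 1, 2, 0, 0, 1, 1]
(count[i] = number of elements equal to i)
Cumulative count: [2, 3, 3, 4, 6, 6, 6, 7, 8]
Sorted: [0, 0, 1, 3, 4, 4, 7, 8]


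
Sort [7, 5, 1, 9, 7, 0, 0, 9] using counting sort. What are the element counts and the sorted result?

Count array: [2, 1, 0, 0, 0, 1, 0, 2, 0, 2]
(count[i] = number of elements equal to i)
Cumulative count: [2, 3, 3, 3, 3, 4, 4, 6, 6, 8]
Sorted: [0, 0, 1, 5, 7, 7, 9, 9]


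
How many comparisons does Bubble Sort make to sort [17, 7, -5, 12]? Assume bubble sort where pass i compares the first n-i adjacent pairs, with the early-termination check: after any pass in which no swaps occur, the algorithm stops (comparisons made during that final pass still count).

Pass 1: compare adjacent pairs (0,1)..(2,3) = 3 comparison(s), 3 swap(s) -> [7, -5, 12, 17]
Pass 2: compare adjacent pairs (0,1)..(1,2) = 2 comparison(s), 1 swap(s) -> [-5, 7, 12, 17]
Pass 3: compare adjacent pairs (0,1)..(0,1) = 1 comparison(s), 0 swap(s) -> [-5, 7, 12, 17]
No swaps in this pass, so bubble sort stops here.
Total comparisons: 3 + 2 + 1 = 6


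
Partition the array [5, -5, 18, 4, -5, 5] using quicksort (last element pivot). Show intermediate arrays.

Partition 1: pivot=5 at index 4 -> [5, -5, 4, -5, 5, 18]
Partition 2: pivot=-5 at index 1 -> [-5, -5, 4, 5, 5, 18]
Partition 3: pivot=5 at index 3 -> [-5, -5, 4, 5, 5, 18]


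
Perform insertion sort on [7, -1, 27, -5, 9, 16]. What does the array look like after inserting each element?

First element 7 is already 'sorted'
Insert -1: shifted 1 elements -> [-1, 7, 27, -5, 9, 16]
Insert 27: shifted 0 elements -> [-1, 7, 27, -5, 9, 16]
Insert -5: shifted 3 elements -> [-5, -1, 7, 27, 9, 16]
Insert 9: shifted 1 elements -> [-5, -1, 7, 9, 27, 16]
Insert 16: shifted 1 elements -> [-5, -1, 7, 9, 16, 27]


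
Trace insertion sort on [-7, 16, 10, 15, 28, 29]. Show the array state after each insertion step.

First element -7 is already 'sorted'
Insert 16: shifted 0 elements -> [-7, 16, 10, 15, 28, 29]
Insert 10: shifted 1 elements -> [-7, 10, 16, 15, 28, 29]
Insert 15: shifted 1 elements -> [-7, 10, 15, 16, 28, 29]
Insert 28: shifted 0 elements -> [-7, 10, 15, 16, 28, 29]
Insert 29: shifted 0 elements -> [-7, 10, 15, 16, 28, 29]


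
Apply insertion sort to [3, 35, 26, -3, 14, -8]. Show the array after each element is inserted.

First element 3 is already 'sorted'
Insert 35: shifted 0 elements -> [3, 35, 26, -3, 14, -8]
Insert 26: shifted 1 elements -> [3, 26, 35, -3, 14, -8]
Insert -3: shifted 3 elements -> [-3, 3, 26, 35, 14, -8]
Insert 14: shifted 2 elements -> [-3, 3, 14, 26, 35, -8]
Insert -8: shifted 5 elements -> [-8, -3, 3, 14, 26, 35]


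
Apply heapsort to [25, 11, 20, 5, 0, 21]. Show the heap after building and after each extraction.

Build heap: [25, 11, 21, 5, 0, 20]
Extract 25: [21, 11, 20, 5, 0, 25]
Extract 21: [20, 11, 0, 5, 21, 25]
Extract 20: [11, 5, 0, 20, 21, 25]
Extract 11: [5, 0, 11, 20, 21, 25]
Extract 5: [0, 5, 11, 20, 21, 25]


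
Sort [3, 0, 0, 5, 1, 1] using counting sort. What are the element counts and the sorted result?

Count array: [2, 2, 0, 1, 0, 1]
(count[i] = number of elements equal to i)
Cumulative count: [2, 4, 4, 5, 5, 6]
Sorted: [0, 0, 1, 1, 3, 5]


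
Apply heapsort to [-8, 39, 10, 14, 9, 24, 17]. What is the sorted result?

Build heap: [39, 14, 24, -8, 9, 10, 17]
Extract 39: [24, 14, 17, -8, 9, 10, 39]
Extract 24: [17, 14, 10, -8, 9, 24, 39]
Extract 17: [14, 9, 10, -8, 17, 24, 39]
Extract 14: [10, 9, -8, 14, 17, 24, 39]
Extract 10: [9, -8, 10, 14, 17, 24, 39]
Extract 9: [-8, 9, 10, 14, 17, 24, 39]


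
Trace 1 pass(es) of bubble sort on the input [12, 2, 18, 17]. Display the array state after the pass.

After pass 1: [2, 12, 17, 18] (2 swaps)
Total swaps: 2


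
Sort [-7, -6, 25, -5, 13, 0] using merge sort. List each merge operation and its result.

Divide and conquer:
  Merge [-6] + [25] -> [-6, 25]
  Merge [-7] + [-6, 25] -> [-7, -6, 25]
  Merge [13] + [0] -> [0, 13]
  Merge [-5] + [0, 13] -> [-5, 0, 13]
  Merge [-7, -6, 25] + [-5, 0, 13] -> [-7, -6, -5, 0, 13, 25]


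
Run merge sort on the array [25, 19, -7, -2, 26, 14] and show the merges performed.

Divide and conquer:
  Merge [19] + [-7] -> [-7, 19]
  Merge [25] + [-7, 19] -> [-7, 19, 25]
  Merge [26] + [14] -> [14, 26]
  Merge [-2] + [14, 26] -> [-2, 14, 26]
  Merge [-7, 19, 25] + [-2, 14, 26] -> [-7, -2, 14, 19, 25, 26]


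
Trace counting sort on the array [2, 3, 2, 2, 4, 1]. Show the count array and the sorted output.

Count array: [0, 1, 3, 1, 1]
(count[i] = number of elements equal to i)
Cumulative count: [0, 1, 4, 5, 6]
Sorted: [1, 2, 2, 2, 3, 4]


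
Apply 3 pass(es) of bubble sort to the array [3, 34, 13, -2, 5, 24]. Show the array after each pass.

After pass 1: [3, 13, -2, 5, 24, 34] (4 swaps)
After pass 2: [3, -2, 5, 13, 24, 34] (2 swaps)
After pass 3: [-2, 3, 5, 13, 24, 34] (1 swaps)
Total swaps: 7


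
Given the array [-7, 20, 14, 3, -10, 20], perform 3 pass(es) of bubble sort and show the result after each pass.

After pass 1: [-7, 14, 3, -10, 20, 20] (3 swaps)
After pass 2: [-7, 3, -10, 14, 20, 20] (2 swaps)
After pass 3: [-7, -10, 3, 14, 20, 20] (1 swaps)
Total swaps: 6


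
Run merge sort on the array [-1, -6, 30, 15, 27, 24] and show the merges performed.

Divide and conquer:
  Merge [-6] + [30] -> [-6, 30]
  Merge [-1] + [-6, 30] -> [-6, -1, 30]
  Merge [27] + [24] -> [24, 27]
  Merge [15] + [24, 27] -> [15, 24, 27]
  Merge [-6, -1, 30] + [15, 24, 27] -> [-6, -1, 15, 24, 27, 30]


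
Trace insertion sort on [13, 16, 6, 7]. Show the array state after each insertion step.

First element 13 is already 'sorted'
Insert 16: shifted 0 elements -> [13, 16, 6, 7]
Insert 6: shifted 2 elements -> [6, 13, 16, 7]
Insert 7: shifted 2 elements -> [6, 7, 13, 16]


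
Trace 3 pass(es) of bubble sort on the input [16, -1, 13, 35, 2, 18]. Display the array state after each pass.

After pass 1: [-1, 13, 16, 2, 18, 35] (4 swaps)
After pass 2: [-1, 13, 2, 16, 18, 35] (1 swaps)
After pass 3: [-1, 2, 13, 16, 18, 35] (1 swaps)
Total swaps: 6


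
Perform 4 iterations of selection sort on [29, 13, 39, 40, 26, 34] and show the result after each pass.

Pass 1: Select minimum 13 at index 1, swap -> [13, 29, 39, 40, 26, 34]
Pass 2: Select minimum 26 at index 4, swap -> [13, 26, 39, 40, 29, 34]
Pass 3: Select minimum 29 at index 4, swap -> [13, 26, 29, 40, 39, 34]
Pass 4: Select minimum 34 at index 5, swap -> [13, 26, 29, 34, 39, 40]


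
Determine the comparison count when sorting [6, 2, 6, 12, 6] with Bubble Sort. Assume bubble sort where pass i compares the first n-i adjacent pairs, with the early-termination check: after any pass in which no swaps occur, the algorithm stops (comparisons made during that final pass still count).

Pass 1: compare adjacent pairs (0,1)..(3,4) = 4 comparison(s), 2 swap(s) -> [2, 6, 6, 6, 12]
Pass 2: compare adjacent pairs (0,1)..(2,3) = 3 comparison(s), 0 swap(s) -> [2, 6, 6, 6, 12]
No swaps in this pass, so bubble sort stops here.
Total comparisons: 4 + 3 = 7


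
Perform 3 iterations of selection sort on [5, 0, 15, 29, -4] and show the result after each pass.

Pass 1: Select minimum -4 at index 4, swap -> [-4, 0, 15, 29, 5]
Pass 2: Select minimum 0 at index 1, swap -> [-4, 0, 15, 29, 5]
Pass 3: Select minimum 5 at index 4, swap -> [-4, 0, 5, 29, 15]


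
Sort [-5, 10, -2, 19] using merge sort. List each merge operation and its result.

Divide and conquer:
  Merge [-5] + [10] -> [-5, 10]
  Merge [-2] + [19] -> [-2, 19]
  Merge [-5, 10] + [-2, 19] -> [-5, -2, 10, 19]


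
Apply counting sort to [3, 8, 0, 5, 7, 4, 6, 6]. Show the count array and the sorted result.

Count array: [1, 0, 0, 1, 1, 1, 2, 1, 1]
(count[i] = number of elements equal to i)
Cumulative count: [1, 1, 1, 2, 3, 4, 6, 7, 8]
Sorted: [0, 3, 4, 5, 6, 6, 7, 8]


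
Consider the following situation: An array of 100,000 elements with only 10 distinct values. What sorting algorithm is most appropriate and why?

Best choice: 3-way quicksort or Counting sort
Reason: 3-way (Dutch national flag) partitioning groups every copy of the pivot together, so with only d=10 distinct keys quicksort finishes in O(n log d) expected time, which is effectively linear; counting sort runs in O(n + k) where k is the size of the key range (not the number of distinct values), so it is linear when the 10 values are integers drawn from a small known range


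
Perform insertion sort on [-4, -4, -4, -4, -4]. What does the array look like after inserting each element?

First element -4 is already 'sorted'
Insert -4: shifted 0 elements -> [-4, -4, -4, -4, -4]
Insert -4: shifted 0 elements -> [-4, -4, -4, -4, -4]
Insert -4: shifted 0 elements -> [-4, -4, -4, -4, -4]
Insert -4: shifted 0 elements -> [-4, -4, -4, -4, -4]


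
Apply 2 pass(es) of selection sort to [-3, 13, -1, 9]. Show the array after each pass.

Pass 1: Select minimum -3 at index 0, swap -> [-3, 13, -1, 9]
Pass 2: Select minimum -1 at index 2, swap -> [-3, -1, 13, 9]


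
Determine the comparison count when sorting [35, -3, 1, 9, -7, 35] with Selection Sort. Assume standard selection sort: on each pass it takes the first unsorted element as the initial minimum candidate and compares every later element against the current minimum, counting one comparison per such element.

Pass 1: scan indices 1..5 for the minimum = 5 comparison(s); min is -7, place at index 0 -> [-7, -3, 1, 9, 35, 35]
Pass 2: scan indices 2..5 for the minimum = 4 comparison(s); min is -3, place at index 1 -> [-7, -3, 1, 9, 35, 35]
Pass 3: scan indices 3..5 for the minimum = 3 comparison(s); min is 1, place at index 2 -> [-7, -3, 1, 9, 35, 35]
Pass 4: scan indices 4..5 for the minimum = 2 comparison(s); min is 9, place at index 3 -> [-7, -3, 1, 9, 35, 35]
Pass 5: scan indices 5..5 for the minimum = 1 comparison(s); min is 35, place at index 4 -> [-7, -3, 1, 9, 35, 35]
Selection sort always scans the whole unsorted suffix, so the count is (n-1) + (n-2) + ... + 1 = n(n-1)/2 = 6*5/2 = 15 regardless of the input order.
Total comparisons: 5 + 4 + 3 + 2 + 1 = 15


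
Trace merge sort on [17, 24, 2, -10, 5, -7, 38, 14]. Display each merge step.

Divide and conquer:
  Merge [17] + [24] -> [17, 24]
  Merge [2] + [-10] -> [-10, 2]
  Merge [17, 24] + [-10, 2] -> [-10, 2, 17, 24]
  Merge [5] + [-7] -> [-7, 5]
  Merge [38] + [14] -> [14, 38]
  Merge [-7, 5] + [14, 38] -> [-7, 5, 14, 38]
  Merge [-10, 2, 17, 24] + [-7, 5, 14, 38] -> [-10, -7, 2, 5, 14, 17, 24, 38]


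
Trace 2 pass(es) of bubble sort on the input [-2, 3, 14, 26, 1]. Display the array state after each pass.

After pass 1: [-2, 3, 14, 1, 26] (1 swaps)
After pass 2: [-2, 3, 1, 14, 26] (1 swaps)
Total swaps: 2


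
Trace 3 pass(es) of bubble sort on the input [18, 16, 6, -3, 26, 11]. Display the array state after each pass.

After pass 1: [16, 6, -3, 18, 11, 26] (4 swaps)
After pass 2: [6, -3, 16, 11, 18, 26] (3 swaps)
After pass 3: [-3, 6, 11, 16, 18, 26] (2 swaps)
Total swaps: 9


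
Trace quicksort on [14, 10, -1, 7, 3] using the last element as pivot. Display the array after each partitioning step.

Partition 1: pivot=3 at index 1 -> [-1, 3, 14, 7, 10]
Partition 2: pivot=10 at index 3 -> [-1, 3, 7, 10, 14]


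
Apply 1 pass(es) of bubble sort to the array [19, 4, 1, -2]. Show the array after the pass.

After pass 1: [4, 1, -2, 19] (3 swaps)
Total swaps: 3


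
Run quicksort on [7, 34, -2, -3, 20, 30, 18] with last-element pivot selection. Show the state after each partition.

Partition 1: pivot=18 at index 3 -> [7, -2, -3, 18, 20, 30, 34]
Partition 2: pivot=-3 at index 0 -> [-3, -2, 7, 18, 20, 30, 34]
Partition 3: pivot=7 at index 2 -> [-3, -2, 7, 18, 20, 30, 34]
Partition 4: pivot=34 at index 6 -> [-3, -2, 7, 18, 20, 30, 34]
Partition 5: pivot=30 at index 5 -> [-3, -2, 7, 18, 20, 30, 34]


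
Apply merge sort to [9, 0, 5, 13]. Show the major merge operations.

Divide and conquer:
  Merge [9] + [0] -> [0, 9]
  Merge [5] + [13] -> [5, 13]
  Merge [0, 9] + [5, 13] -> [0, 5, 9, 13]


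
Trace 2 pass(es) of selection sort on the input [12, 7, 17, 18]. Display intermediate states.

Pass 1: Select minimum 7 at index 1, swap -> [7, 12, 17, 18]
Pass 2: Select minimum 12 at index 1, swap -> [7, 12, 17, 18]


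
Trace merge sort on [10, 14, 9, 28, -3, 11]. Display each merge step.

Divide and conquer:
  Merge [14] + [9] -> [9, 14]
  Merge [10] + [9, 14] -> [9, 10, 14]
  Merge [-3] + [11] -> [-3, 11]
  Merge [28] + [-3, 11] -> [-3, 11, 28]
  Merge [9, 10, 14] + [-3, 11, 28] -> [-3, 9, 10, 11, 14, 28]


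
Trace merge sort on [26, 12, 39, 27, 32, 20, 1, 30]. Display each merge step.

Divide and conquer:
  Merge [26] + [12] -> [12, 26]
  Merge [39] + [27] -> [27, 39]
  Merge [12, 26] + [27, 39] -> [12, 26, 27, 39]
  Merge [32] + [20] -> [20, 32]
  Merge [1] + [30] -> [1, 30]
  Merge [20, 32] + [1, 30] -> [1, 20, 30, 32]
  Merge [12, 26, 27, 39] + [1, 20, 30, 32] -> [1, 12, 20, 26, 27, 30, 32, 39]


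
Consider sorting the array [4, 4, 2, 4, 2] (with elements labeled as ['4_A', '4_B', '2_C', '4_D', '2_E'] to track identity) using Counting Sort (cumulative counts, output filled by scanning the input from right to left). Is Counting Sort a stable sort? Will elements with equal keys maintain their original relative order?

Trace Counting Sort on the labeled array (the key is the number; the letter only tracks identity):
  Counts for values 0..4: [0, 0, 2, 0, 3]
  Cumulative counts: [0, 0, 2, 2, 5]
  Scan right to left: place 2_E at output index 1
  Scan right to left: place 4_D at output index 4
  Scan right to left: place 2_C at output index 0
  Scan right to left: place 4_B at output index 3
  Scan right to left: place 4_A at output index 2
  Output: [2_C, 2_E, 4_A, 4_B, 4_D]
Equal keys:
  value 2: originally 2_C, 2_E; after sorting 2_C, 2_E -> order preserved
  value 4: originally 4_A, 4_B, 4_D; after sorting 4_A, 4_B, 4_D -> order preserved
All equal keys kept their original relative order. Counting Sort is stable: scanning the input right to left with decreasing cumulative counts places later duplicates at later output positions.
Answer: Stable


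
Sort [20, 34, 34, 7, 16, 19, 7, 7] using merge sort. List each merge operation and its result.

Divide and conquer:
  Merge [20] + [34] -> [20, 34]
  Merge [34] + [7] -> [7, 34]
  Merge [20, 34] + [7, 34] -> [7, 20, 34, 34]
  Merge [16] + [19] -> [16, 19]
  Merge [7] + [7] -> [7, 7]
  Merge [16, 19] + [7, 7] -> [7, 7, 16, 19]
  Merge [7, 20, 34, 34] + [7, 7, 16, 19] -> [7, 7, 7, 16, 19, 20, 34, 34]


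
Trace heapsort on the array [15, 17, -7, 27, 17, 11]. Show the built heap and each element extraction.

Build heap: [27, 17, 11, 15, 17, -7]
Extract 27: [17, 17, 11, 15, -7, 27]
Extract 17: [17, 15, 11, -7, 17, 27]
Extract 17: [15, -7, 11, 17, 17, 27]
Extract 15: [11, -7, 15, 17, 17, 27]
Extract 11: [-7, 11, 15, 17, 17, 27]
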